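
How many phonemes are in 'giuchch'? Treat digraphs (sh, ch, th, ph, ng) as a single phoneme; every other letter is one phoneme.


Parsing 'giuchch' greedily, digraphs first:
  'g' -> consonant phoneme (phonemes so far: 1)
  'i' -> vowel phoneme (phonemes so far: 2)
  'u' -> vowel phoneme (phonemes so far: 3)
  'ch' -> digraph (1 consonant phoneme) (phonemes so far: 4)
  'ch' -> digraph (1 consonant phoneme) (phonemes so far: 5)
Total phonemes: 5

5


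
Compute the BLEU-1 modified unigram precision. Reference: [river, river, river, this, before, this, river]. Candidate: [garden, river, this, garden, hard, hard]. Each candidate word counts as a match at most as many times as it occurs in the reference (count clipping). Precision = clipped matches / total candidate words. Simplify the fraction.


Reference word counts: {'before': 1, 'river': 4, 'this': 2}
Checking each candidate word (with clipping):
  'garden' -> not in reference -> no match (matches: 0)
  'river' -> in reference (ref count 4, used 1/4) -> match (matches: 1)
  'this' -> in reference (ref count 2, used 1/2) -> match (matches: 2)
  'garden' -> not in reference -> no match (matches: 2)
  'hard' -> not in reference -> no match (matches: 2)
  'hard' -> not in reference -> no match (matches: 2)
Clipped matches: 2, Candidate length: 6
Precision = 2/6 = 1/3

1/3


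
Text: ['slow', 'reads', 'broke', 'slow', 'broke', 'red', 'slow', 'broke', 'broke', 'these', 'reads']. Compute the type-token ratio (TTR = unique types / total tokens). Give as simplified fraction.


Tokens: 11
Unique types: ('broke', 'reads', 'red', 'slow', 'these') = 5
TTR = 5/11
Already in lowest terms.

5/11


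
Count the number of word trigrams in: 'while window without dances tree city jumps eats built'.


Word trigrams from [9] words:
  Trigram 1: (while window without)
  Trigram 2: (window without dances)
  Trigram 3: (without dances tree)
  Trigram 4: (dances tree city)
  Trigram 5: (tree city jumps)
  Trigram 6: (city jumps eats)
  Trigram 7: (jumps eats built)
Total word trigrams: 9 - 2 = 7

7


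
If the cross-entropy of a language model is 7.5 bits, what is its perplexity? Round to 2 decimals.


Perplexity formula: PP = 2^H
H = 7.5
PP = 2^7.5
Decompose: 2^7.5 = 2^7 * 2^0.5 = 2^7 * sqrt(2)
2^7 = 128, sqrt(2) ~ 1.4142136
PP ~ 128 * 1.4142136 = 181.0193408
Rounded to 2 decimals: 181.02

181.02


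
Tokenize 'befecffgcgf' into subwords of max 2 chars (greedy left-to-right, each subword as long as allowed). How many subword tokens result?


'befecffgcgf' has 11 characters.
Chunking with max size 2:
  Chunk 1: 'be' (positions 0-1)
  Chunk 2: 'fe' (positions 2-3)
  Chunk 3: 'cf' (positions 4-5)
  Chunk 4: 'fg' (positions 6-7)
  Chunk 5: 'cg' (positions 8-9)
  Chunk 6: 'f' (positions 10-10)
Total chunks: ceil(11 / 2) = 6

6


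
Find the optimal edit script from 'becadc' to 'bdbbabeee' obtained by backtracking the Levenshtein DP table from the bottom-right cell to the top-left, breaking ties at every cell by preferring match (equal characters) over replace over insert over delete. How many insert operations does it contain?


Edit distance = 7. Backtracking from cell (6, 9) with preference match > replace > insert > delete,
then listing the resulting alignment 'becadc' -> 'bdbbabeee' left to right:
  Step 1: keep 'b'
  Step 2: insert 'd' [insertion #1]
  Step 3: replace e->b
  Step 4: replace c->b
  Step 5: keep 'a'
  Step 6: insert 'b' [insertion #2]
  Step 7: insert 'e' [insertion #3]
  Step 8: replace d->e
  Step 9: replace c->e
Total insertions: 3

3


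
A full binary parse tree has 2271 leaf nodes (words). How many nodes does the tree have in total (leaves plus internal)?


Leaf nodes (terminals): 2271
Internal nodes = n - 1 = 2271 - 1 = 2270
Total = leaves + internal = 2271 + 2270 = 4541

4541


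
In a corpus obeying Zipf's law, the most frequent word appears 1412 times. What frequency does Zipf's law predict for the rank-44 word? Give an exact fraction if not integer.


Zipf's law: freq(rank) = f1 / rank
f1 = 1412, rank = 44
freq = 1412 / 44
GCD(1412, 44) = 4
Simplified: 353/11

353/11


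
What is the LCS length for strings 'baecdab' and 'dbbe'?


DP table for LCS of 'baecdab' and 'dbbe':
       d  b  b  e
    0  0  0  0  0
  b 0  0  1  1  1
  a 0  0  1  1  1
  e 0  0  1  1  2
  c 0  0  1  1  2
  d 0  1  1  1  2
  a 0  1  1  1  2
  b 0  1  2  2  2
LCS: 'be'
LCS length = 2

2


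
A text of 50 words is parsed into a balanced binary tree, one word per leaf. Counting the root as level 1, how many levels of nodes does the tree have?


In a balanced binary tree with n leaves the deepest leaf is ceil(log2(n)) edges below the root,
so counting node levels inclusive of root and leaves gives ceil(log2(n)) + 1 levels.
log2(50) = 5.6439
ceil(5.6439) = 6
levels = 6 + 1 = 7

7


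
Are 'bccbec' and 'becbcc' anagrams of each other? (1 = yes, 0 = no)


Sort characters of 'bccbec': 'bbccce'
Sort characters of 'becbcc': 'bbccce'
Sorted forms match -> they ARE anagrams
Result: 1

1


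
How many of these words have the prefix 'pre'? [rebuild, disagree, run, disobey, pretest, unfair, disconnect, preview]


Checking each word for prefix 'pre':
  'rebuild' -> no (count: 0)
  'disagree' -> no (count: 0)
  'run' -> no (count: 0)
  'disobey' -> no (count: 0)
  'pretest' -> YES, starts with 'pre' (count: 1)
  'unfair' -> no (count: 1)
  'disconnect' -> no (count: 1)
  'preview' -> YES, starts with 'pre' (count: 2)
Total with prefix 'pre': 2

2


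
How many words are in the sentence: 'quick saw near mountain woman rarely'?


Counting words by splitting on spaces:
  Word 1: 'quick'
  Word 2: 'saw'
  Word 3: 'near'
  Word 4: 'mountain'
  Word 5: 'woman'
  Word 6: 'rarely'
Total words: 6

6


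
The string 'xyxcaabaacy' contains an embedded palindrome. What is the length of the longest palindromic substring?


Scanning 'xyxcaabaacy' for palindromic substrings.
Substring at positions 3-9: 'caabaac'.
Check: reverse('caabaac') = 'caabaac' -> palindrome confirmed.
Neighbouring characters ('x' / 'y') break symmetry, so it cannot extend further.
No longer palindromic substring exists; longest length = 7

7


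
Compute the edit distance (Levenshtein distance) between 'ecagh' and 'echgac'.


Building DP table for s1='ecagh' (len 5) and s2='echgac' (len 6):
       e  c  h  g  a  c
    0  1  2  3  4  5  6
  e 1  0  1  2  3  4  5
  c 2  1  0  1  2  3  4
  a 3  2  1  1  2  2  3
  g 4  3  2  2  1  2  3
  h 5  4  3  2  2  2  3
Edit distance = dp[5][6] = 3

3


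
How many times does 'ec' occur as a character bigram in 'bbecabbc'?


Scanning 'bbecabbc' for bigram 'ec':
  Position 0: 'bb' -> no
  Position 1: 'be' -> no
  Position 2: 'ec' -> MATCH
  Position 3: 'ca' -> no
  Position 4: 'ab' -> no
  Position 5: 'bb' -> no
  Position 6: 'bc' -> no
Total matches: 1

1


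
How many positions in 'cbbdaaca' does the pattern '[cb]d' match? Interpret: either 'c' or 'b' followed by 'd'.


Pattern: [cb]d means either 'c' or 'b' followed by 'd'.
Scanning 'cbbdaaca' position-by-position:
  Pos 0: window 'cb' -> no
  Pos 1: window 'bb' -> no
  Pos 2: window 'bd' -> MATCH
  Pos 3: window 'da' -> no
  Pos 4: window 'aa' -> no
  Pos 5: window 'ac' -> no
  Pos 6: window 'ca' -> no
  Pos 7: window 'a' -> no
Total matches: 1

1


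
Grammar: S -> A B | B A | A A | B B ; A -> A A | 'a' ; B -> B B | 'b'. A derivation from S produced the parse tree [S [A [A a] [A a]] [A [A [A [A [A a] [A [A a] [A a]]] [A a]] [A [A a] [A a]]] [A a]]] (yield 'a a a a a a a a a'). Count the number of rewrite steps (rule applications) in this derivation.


Every bracketed nonterminal node [X ...] in the tree is produced by exactly one rule application.
Reading the tree off as a leftmost derivation:
  Step 1: S  =>  A A   (applied S -> A A)
  Step 2: A A  =>  A A A   (applied A -> A A)
  Step 3: A A A  =>  a A A   (applied A -> a)
  Step 4: a A A  =>  a a A   (applied A -> a)
  Step 5: a a A  =>  a a A A   (applied A -> A A)
  Step 6: a a A A  =>  a a A A A   (applied A -> A A)
  Step 7: a a A A A  =>  a a A A A A   (applied A -> A A)
  Step 8: a a A A A A  =>  a a A A A A A   (applied A -> A A)
  Step 9: a a A A A A A  =>  a a a A A A A   (applied A -> a)
  Step 10: a a a A A A A  =>  a a a A A A A A   (applied A -> A A)
  Step 11: a a a A A A A A  =>  a a a a A A A A   (applied A -> a)
  Step 12: a a a a A A A A  =>  a a a a a A A A   (applied A -> a)
  Step 13: a a a a a A A A  =>  a a a a a a A A   (applied A -> a)
  Step 14: a a a a a a A A  =>  a a a a a a A A A   (applied A -> A A)
  Step 15: a a a a a a A A A  =>  a a a a a a a A A   (applied A -> a)
  Step 16: a a a a a a a A A  =>  a a a a a a a a A   (applied A -> a)
  Step 17: a a a a a a a a A  =>  a a a a a a a a a   (applied A -> a)
Final yield: a a a a a a a a a
Total rewrite steps: 17

17


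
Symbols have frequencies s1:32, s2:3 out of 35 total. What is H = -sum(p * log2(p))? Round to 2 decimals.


Computing entropy H = -sum(p_i * log2(p_i)):
  s1: p = 32/35 = 0.9143, -p*log2(p) = 0.1182
  s2: p = 3/35 = 0.0857, -p*log2(p) = 0.3038
H = sum of terms = 0.4220
Rounded to 2 decimals: 0.42

0.42


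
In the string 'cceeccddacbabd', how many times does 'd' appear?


Scanning 'cceeccddacbabd' for 'd':
  Position 6: 'd' -> MATCH (count: 1)
  Position 7: 'd' -> MATCH (count: 2)
  Position 13: 'd' -> MATCH (count: 3)
Total occurrences of 'd': 3

3


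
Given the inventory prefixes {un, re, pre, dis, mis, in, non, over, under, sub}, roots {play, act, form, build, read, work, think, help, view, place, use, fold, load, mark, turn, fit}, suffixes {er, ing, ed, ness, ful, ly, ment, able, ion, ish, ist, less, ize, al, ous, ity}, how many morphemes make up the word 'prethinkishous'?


Segmenting 'prethinkishous' against the inventory:
  'pre' -> prefix (morpheme 1)
  'think' -> root (morpheme 2)
  'ish' -> suffix (morpheme 3)
  'ous' -> suffix (morpheme 4)
Total morphemes: 4

4


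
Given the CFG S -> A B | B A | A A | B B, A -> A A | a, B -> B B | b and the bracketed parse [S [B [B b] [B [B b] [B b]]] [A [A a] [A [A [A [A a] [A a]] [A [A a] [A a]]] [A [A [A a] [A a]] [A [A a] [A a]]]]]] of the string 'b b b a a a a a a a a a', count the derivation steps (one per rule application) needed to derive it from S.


Every bracketed nonterminal node [X ...] in the tree is produced by exactly one rule application.
Reading the tree off as a leftmost derivation:
  Step 1: S  =>  B A   (applied S -> B A)
  Step 2: B A  =>  B B A   (applied B -> B B)
  Step 3: B B A  =>  b B A   (applied B -> b)
  Step 4: b B A  =>  b B B A   (applied B -> B B)
  Step 5: b B B A  =>  b b B A   (applied B -> b)
  Step 6: b b B A  =>  b b b A   (applied B -> b)
  Step 7: b b b A  =>  b b b A A   (applied A -> A A)
  Step 8: b b b A A  =>  b b b a A   (applied A -> a)
  Step 9: b b b a A  =>  b b b a A A   (applied A -> A A)
  Step 10: b b b a A A  =>  b b b a A A A   (applied A -> A A)
  Step 11: b b b a A A A  =>  b b b a A A A A   (applied A -> A A)
  Step 12: b b b a A A A A  =>  b b b a a A A A   (applied A -> a)
  Step 13: b b b a a A A A  =>  b b b a a a A A   (applied A -> a)
  Step 14: b b b a a a A A  =>  b b b a a a A A A   (applied A -> A A)
  Step 15: b b b a a a A A A  =>  b b b a a a a A A   (applied A -> a)
  Step 16: b b b a a a a A A  =>  b b b a a a a a A   (applied A -> a)
  Step 17: b b b a a a a a A  =>  b b b a a a a a A A   (applied A -> A A)
  Step 18: b b b a a a a a A A  =>  b b b a a a a a A A A   (applied A -> A A)
  Step 19: b b b a a a a a A A A  =>  b b b a a a a a a A A   (applied A -> a)
  Step 20: b b b a a a a a a A A  =>  b b b a a a a a a a A   (applied A -> a)
  Step 21: b b b a a a a a a a A  =>  b b b a a a a a a a A A   (applied A -> A A)
  Step 22: b b b a a a a a a a A A  =>  b b b a a a a a a a a A   (applied A -> a)
  Step 23: b b b a a a a a a a a A  =>  b b b a a a a a a a a a   (applied A -> a)
Final yield: b b b a a a a a a a a a
Total rewrite steps: 23

23


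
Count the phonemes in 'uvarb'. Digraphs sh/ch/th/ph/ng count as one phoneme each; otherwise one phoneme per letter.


Parsing 'uvarb' greedily, digraphs first:
  'u' -> vowel phoneme (phonemes so far: 1)
  'v' -> consonant phoneme (phonemes so far: 2)
  'a' -> vowel phoneme (phonemes so far: 3)
  'r' -> consonant phoneme (phonemes so far: 4)
  'b' -> consonant phoneme (phonemes so far: 5)
Total phonemes: 5

5


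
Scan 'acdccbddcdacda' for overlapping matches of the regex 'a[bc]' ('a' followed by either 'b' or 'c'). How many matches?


Pattern: a[bc] means 'a' followed by either 'b' or 'c'.
Scanning 'acdccbddcdacda' position-by-position:
  Pos 0: window 'ac' -> MATCH
  Pos 1: window 'cd' -> no
  Pos 2: window 'dc' -> no
  Pos 3: window 'cc' -> no
  Pos 4: window 'cb' -> no
  Pos 5: window 'bd' -> no
  Pos 6: window 'dd' -> no
  Pos 7: window 'dc' -> no
  Pos 8: window 'cd' -> no
  Pos 9: window 'da' -> no
  Pos 10: window 'ac' -> MATCH
  Pos 11: window 'cd' -> no
  Pos 12: window 'da' -> no
  Pos 13: window 'a' -> no
Total matches: 2

2


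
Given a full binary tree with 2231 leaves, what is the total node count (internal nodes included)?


Leaf nodes (terminals): 2231
Internal nodes = n - 1 = 2231 - 1 = 2230
Total = leaves + internal = 2231 + 2230 = 4461

4461


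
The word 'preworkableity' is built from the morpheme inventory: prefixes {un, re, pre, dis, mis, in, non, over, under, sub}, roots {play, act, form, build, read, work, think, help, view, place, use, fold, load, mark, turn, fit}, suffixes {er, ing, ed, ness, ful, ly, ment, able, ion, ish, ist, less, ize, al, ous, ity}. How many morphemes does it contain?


Segmenting 'preworkableity' against the inventory:
  'pre' -> prefix (morpheme 1)
  'work' -> root (morpheme 2)
  'able' -> suffix (morpheme 3)
  'ity' -> suffix (morpheme 4)
Total morphemes: 4

4


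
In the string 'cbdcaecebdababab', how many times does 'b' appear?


Scanning 'cbdcaecebdababab' for 'b':
  Position 1: 'b' -> MATCH (count: 1)
  Position 8: 'b' -> MATCH (count: 2)
  Position 11: 'b' -> MATCH (count: 3)
  Position 13: 'b' -> MATCH (count: 4)
  Position 15: 'b' -> MATCH (count: 5)
Total occurrences of 'b': 5

5


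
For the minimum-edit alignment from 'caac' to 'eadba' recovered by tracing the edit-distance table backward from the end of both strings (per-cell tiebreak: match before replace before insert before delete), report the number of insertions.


Edit distance = 4. Backtracking from cell (4, 5) with preference match > replace > insert > delete,
then listing the resulting alignment 'caac' -> 'eadba' left to right:
  Step 1: replace c->e
  Step 2: keep 'a'
  Step 3: insert 'd' [insertion #1]
  Step 4: replace a->b
  Step 5: replace c->a
Total insertions: 1

1


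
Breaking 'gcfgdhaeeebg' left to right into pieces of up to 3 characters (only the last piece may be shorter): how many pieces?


'gcfgdhaeeebg' has 12 characters.
Chunking with max size 3:
  Chunk 1: 'gcf' (positions 0-2)
  Chunk 2: 'gdh' (positions 3-5)
  Chunk 3: 'aee' (positions 6-8)
  Chunk 4: 'ebg' (positions 9-11)
Total chunks: ceil(12 / 3) = 4

4


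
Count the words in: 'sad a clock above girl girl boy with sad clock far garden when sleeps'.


Counting words by splitting on spaces:
  Word 1: 'sad'
  Word 2: 'a'
  Word 3: 'clock'
  Word 4: 'above'
  Word 5: 'girl'
  Word 6: 'girl'
  Word 7: 'boy'
  Word 8: 'with'
  Word 9: 'sad'
  Word 10: 'clock'
  Word 11: 'far'
  Word 12: 'garden'
  Word 13: 'when'
  Word 14: 'sleeps'
Total words: 14

14


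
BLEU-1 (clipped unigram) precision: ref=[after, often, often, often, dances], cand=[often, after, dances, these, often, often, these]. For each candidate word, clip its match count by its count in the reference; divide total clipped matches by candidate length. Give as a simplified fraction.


Reference word counts: {'after': 1, 'dances': 1, 'often': 3}
Checking each candidate word (with clipping):
  'often' -> in reference (ref count 3, used 1/3) -> match (matches: 1)
  'after' -> in reference (ref count 1, used 1/1) -> match (matches: 2)
  'dances' -> in reference (ref count 1, used 1/1) -> match (matches: 3)
  'these' -> not in reference -> no match (matches: 3)
  'often' -> in reference (ref count 3, used 2/3) -> match (matches: 4)
  'often' -> in reference (ref count 3, used 3/3) -> match (matches: 5)
  'these' -> not in reference -> no match (matches: 5)
Clipped matches: 5, Candidate length: 7
Precision = 5/7

5/7


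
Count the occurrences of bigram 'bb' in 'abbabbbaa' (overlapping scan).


Scanning 'abbabbbaa' for bigram 'bb':
  Position 0: 'ab' -> no
  Position 1: 'bb' -> MATCH
  Position 2: 'ba' -> no
  Position 3: 'ab' -> no
  Position 4: 'bb' -> MATCH
  Position 5: 'bb' -> MATCH
  Position 6: 'ba' -> no
  Position 7: 'aa' -> no
Total matches: 3

3


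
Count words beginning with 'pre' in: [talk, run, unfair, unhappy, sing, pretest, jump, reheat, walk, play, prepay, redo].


Checking each word for prefix 'pre':
  'talk' -> no (count: 0)
  'run' -> no (count: 0)
  'unfair' -> no (count: 0)
  'unhappy' -> no (count: 0)
  'sing' -> no (count: 0)
  'pretest' -> YES, starts with 'pre' (count: 1)
  'jump' -> no (count: 1)
  'reheat' -> no (count: 1)
  'walk' -> no (count: 1)
  'play' -> no (count: 1)
  'prepay' -> YES, starts with 'pre' (count: 2)
  'redo' -> no (count: 2)
Total with prefix 'pre': 2

2


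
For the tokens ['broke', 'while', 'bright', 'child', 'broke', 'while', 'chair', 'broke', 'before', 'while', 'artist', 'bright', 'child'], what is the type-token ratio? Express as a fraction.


Tokens: 13
Unique types: ('artist', 'before', 'bright', 'broke', 'chair', 'child', 'while') = 7
TTR = 7/13
Already in lowest terms.

7/13


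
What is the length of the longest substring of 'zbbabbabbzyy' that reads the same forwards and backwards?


Scanning 'zbbabbabbzyy' for palindromic substrings.
Substring at positions 0-9: 'zbbabbabbz'.
Check: reverse('zbbabbabbz') = 'zbbabbabbz' -> palindrome confirmed.
Neighbouring characters ('-' / 'y') break symmetry, so it cannot extend further.
No longer palindromic substring exists; longest length = 10

10


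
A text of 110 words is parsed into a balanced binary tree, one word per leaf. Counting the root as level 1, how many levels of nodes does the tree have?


In a balanced binary tree with n leaves the deepest leaf is ceil(log2(n)) edges below the root,
so counting node levels inclusive of root and leaves gives ceil(log2(n)) + 1 levels.
log2(110) = 6.7814
ceil(6.7814) = 7
levels = 7 + 1 = 8

8


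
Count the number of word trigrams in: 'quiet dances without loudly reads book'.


Word trigrams from [6] words:
  Trigram 1: (quiet dances without)
  Trigram 2: (dances without loudly)
  Trigram 3: (without loudly reads)
  Trigram 4: (loudly reads book)
Total word trigrams: 6 - 2 = 4

4


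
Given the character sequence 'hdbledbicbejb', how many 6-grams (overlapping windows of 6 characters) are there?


String 'hdbledbicbejb' has length L = 13.
Number of overlapping n-grams = L - n + 1
Substituting: 13 - 6 + 1 = 8

8


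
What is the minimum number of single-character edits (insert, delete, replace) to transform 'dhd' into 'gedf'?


Building DP table for s1='dhd' (len 3) and s2='gedf' (len 4):
       g  e  d  f
    0  1  2  3  4
  d 1  1  2  2  3
  h 2  2  2  3  3
  d 3  3  3  2  3
Edit distance = dp[3][4] = 3

3


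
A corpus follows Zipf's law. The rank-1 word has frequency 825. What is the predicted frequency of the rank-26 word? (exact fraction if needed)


Zipf's law: freq(rank) = f1 / rank
f1 = 825, rank = 26
freq = 825 / 26
GCD(825, 26) = 1
Simplified: 825/26

825/26


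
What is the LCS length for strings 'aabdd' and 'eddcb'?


DP table for LCS of 'aabdd' and 'eddcb':
       e  d  d  c  b
    0  0  0  0  0  0
  a 0  0  0  0  0  0
  a 0  0  0  0  0  0
  b 0  0  0  0  0  1
  d 0  0  1  1  1  1
  d 0  0  1  2  2  2
LCS: 'dd'
LCS length = 2

2


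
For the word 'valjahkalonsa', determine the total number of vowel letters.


Scanning each character of 'valjahkalonsa':
  Position 1: 'v' -> consonant (running count: 0)
  Position 2: 'a' -> vowel (running count: 1)
  Position 3: 'l' -> consonant (running count: 1)
  Position 4: 'j' -> consonant (running count: 1)
  Position 5: 'a' -> vowel (running count: 2)
  Position 6: 'h' -> consonant (running count: 2)
  Position 7: 'k' -> consonant (running count: 2)
  Position 8: 'a' -> vowel (running count: 3)
  Position 9: 'l' -> consonant (running count: 3)
  Position 10: 'o' -> vowel (running count: 4)
  Position 11: 'n' -> consonant (running count: 4)
  Position 12: 's' -> consonant (running count: 4)
  Position 13: 'a' -> vowel (running count: 5)
Total vowels: 5

5


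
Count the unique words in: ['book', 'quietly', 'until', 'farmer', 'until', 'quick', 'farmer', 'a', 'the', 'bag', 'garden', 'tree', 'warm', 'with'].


Listing all tokens and tracking unique types:
  Token 1: 'book' -> NEW (unique so far: 1)
  Token 2: 'quietly' -> NEW (unique so far: 2)
  Token 3: 'until' -> NEW (unique so far: 3)
  Token 4: 'farmer' -> NEW (unique so far: 4)
  Token 5: 'until' -> duplicate (unique so far: 4)
  Token 6: 'quick' -> NEW (unique so far: 5)
  Token 7: 'farmer' -> duplicate (unique so far: 5)
  Token 8: 'a' -> NEW (unique so far: 6)
  Token 9: 'the' -> NEW (unique so far: 7)
  Token 10: 'bag' -> NEW (unique so far: 8)
  Token 11: 'garden' -> NEW (unique so far: 9)
  Token 12: 'tree' -> NEW (unique so far: 10)
  Token 13: 'warm' -> NEW (unique so far: 11)
  Token 14: 'with' -> NEW (unique so far: 12)
Unique types: ('a', 'bag', 'book', 'farmer', 'garden', 'quick', 'quietly', 'the', 'tree', 'until', 'warm', 'with')
Vocabulary size: 12

12


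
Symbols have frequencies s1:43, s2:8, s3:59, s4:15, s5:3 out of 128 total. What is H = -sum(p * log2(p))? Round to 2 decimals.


Computing entropy H = -sum(p_i * log2(p_i)):
  s1: p = 43/128 = 0.3359, -p*log2(p) = 0.5287
  s2: p = 8/128 = 0.0625, -p*log2(p) = 0.2500
  s3: p = 59/128 = 0.4609, -p*log2(p) = 0.5150
  s4: p = 15/128 = 0.1172, -p*log2(p) = 0.3625
  s5: p = 3/128 = 0.0234, -p*log2(p) = 0.1269
H = sum of terms = 1.7831
Rounded to 2 decimals: 1.78

1.78


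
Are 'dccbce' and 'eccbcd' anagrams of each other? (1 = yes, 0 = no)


Sort characters of 'dccbce': 'bcccde'
Sort characters of 'eccbcd': 'bcccde'
Sorted forms match -> they ARE anagrams
Result: 1

1


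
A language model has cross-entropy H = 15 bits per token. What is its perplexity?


Perplexity formula: PP = 2^H
H = 15
PP = 2^15
PP = 2^15 = 32768

32768


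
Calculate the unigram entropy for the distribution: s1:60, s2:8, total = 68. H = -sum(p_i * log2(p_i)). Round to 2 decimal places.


Computing entropy H = -sum(p_i * log2(p_i)):
  s1: p = 60/68 = 0.8824, -p*log2(p) = 0.1593
  s2: p = 8/68 = 0.1176, -p*log2(p) = 0.3632
H = sum of terms = 0.5225
Rounded to 2 decimals: 0.52

0.52


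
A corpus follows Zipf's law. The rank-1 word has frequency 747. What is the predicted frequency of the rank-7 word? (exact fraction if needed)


Zipf's law: freq(rank) = f1 / rank
f1 = 747, rank = 7
freq = 747 / 7
GCD(747, 7) = 1
Simplified: 747/7

747/7


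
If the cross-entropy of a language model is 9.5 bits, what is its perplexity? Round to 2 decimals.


Perplexity formula: PP = 2^H
H = 9.5
PP = 2^9.5
Decompose: 2^9.5 = 2^9 * 2^0.5 = 2^9 * sqrt(2)
2^9 = 512, sqrt(2) ~ 1.4142136
PP ~ 512 * 1.4142136 = 724.0773632
Rounded to 2 decimals: 724.08

724.08


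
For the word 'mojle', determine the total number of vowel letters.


Scanning each character of 'mojle':
  Position 1: 'm' -> consonant (running count: 0)
  Position 2: 'o' -> vowel (running count: 1)
  Position 3: 'j' -> consonant (running count: 1)
  Position 4: 'l' -> consonant (running count: 1)
  Position 5: 'e' -> vowel (running count: 2)
Total vowels: 2

2


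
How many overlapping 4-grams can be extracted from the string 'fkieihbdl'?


String 'fkieihbdl' has length L = 9.
Number of overlapping n-grams = L - n + 1
Substituting: 9 - 4 + 1 = 6

6


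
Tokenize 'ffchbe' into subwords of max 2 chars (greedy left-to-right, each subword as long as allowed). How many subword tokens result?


'ffchbe' has 6 characters.
Chunking with max size 2:
  Chunk 1: 'ff' (positions 0-1)
  Chunk 2: 'ch' (positions 2-3)
  Chunk 3: 'be' (positions 4-5)
Total chunks: ceil(6 / 2) = 3

3


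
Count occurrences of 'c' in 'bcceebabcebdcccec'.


Scanning 'bcceebabcebdcccec' for 'c':
  Position 1: 'c' -> MATCH (count: 1)
  Position 2: 'c' -> MATCH (count: 2)
  Position 8: 'c' -> MATCH (count: 3)
  Position 12: 'c' -> MATCH (count: 4)
  Position 13: 'c' -> MATCH (count: 5)
  Position 14: 'c' -> MATCH (count: 6)
  Position 16: 'c' -> MATCH (count: 7)
Total occurrences of 'c': 7

7


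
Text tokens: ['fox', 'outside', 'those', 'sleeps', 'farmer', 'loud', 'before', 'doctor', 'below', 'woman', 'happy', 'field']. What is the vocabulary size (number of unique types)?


Listing all tokens and tracking unique types:
  Token 1: 'fox' -> NEW (unique so far: 1)
  Token 2: 'outside' -> NEW (unique so far: 2)
  Token 3: 'those' -> NEW (unique so far: 3)
  Token 4: 'sleeps' -> NEW (unique so far: 4)
  Token 5: 'farmer' -> NEW (unique so far: 5)
  Token 6: 'loud' -> NEW (unique so far: 6)
  Token 7: 'before' -> NEW (unique so far: 7)
  Token 8: 'doctor' -> NEW (unique so far: 8)
  Token 9: 'below' -> NEW (unique so far: 9)
  Token 10: 'woman' -> NEW (unique so far: 10)
  Token 11: 'happy' -> NEW (unique so far: 11)
  Token 12: 'field' -> NEW (unique so far: 12)
Unique types: ('before', 'below', 'doctor', 'farmer', 'field', 'fox', 'happy', 'loud', 'outside', 'sleeps', 'those', 'woman')
Vocabulary size: 12

12


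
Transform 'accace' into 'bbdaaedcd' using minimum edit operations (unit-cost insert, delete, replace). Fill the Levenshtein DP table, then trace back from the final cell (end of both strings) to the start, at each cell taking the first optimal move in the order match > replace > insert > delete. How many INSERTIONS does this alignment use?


Edit distance = 7. Backtracking from cell (6, 9) with preference match > replace > insert > delete,
then listing the resulting alignment 'accace' -> 'bbdaaedcd' left to right:
  Step 1: insert 'b' [insertion #1]
  Step 2: insert 'b' [insertion #2]
  Step 3: insert 'd' [insertion #3]
  Step 4: keep 'a'
  Step 5: replace c->a
  Step 6: replace c->e
  Step 7: replace a->d
  Step 8: keep 'c'
  Step 9: replace e->d
Total insertions: 3

3


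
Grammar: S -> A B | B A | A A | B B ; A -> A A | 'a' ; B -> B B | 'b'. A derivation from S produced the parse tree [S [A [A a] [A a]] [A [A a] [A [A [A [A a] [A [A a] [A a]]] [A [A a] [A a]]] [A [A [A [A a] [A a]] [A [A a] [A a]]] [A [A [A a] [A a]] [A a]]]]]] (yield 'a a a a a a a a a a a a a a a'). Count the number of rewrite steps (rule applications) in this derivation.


Every bracketed nonterminal node [X ...] in the tree is produced by exactly one rule application.
Reading the tree off as a leftmost derivation:
  Step 1: S  =>  A A   (applied S -> A A)
  Step 2: A A  =>  A A A   (applied A -> A A)
  Step 3: A A A  =>  a A A   (applied A -> a)
  Step 4: a A A  =>  a a A   (applied A -> a)
  Step 5: a a A  =>  a a A A   (applied A -> A A)
  Step 6: a a A A  =>  a a a A   (applied A -> a)
  Step 7: a a a A  =>  a a a A A   (applied A -> A A)
  Step 8: a a a A A  =>  a a a A A A   (applied A -> A A)
  Step 9: a a a A A A  =>  a a a A A A A   (applied A -> A A)
  Step 10: a a a A A A A  =>  a a a a A A A   (applied A -> a)
  Step 11: a a a a A A A  =>  a a a a A A A A   (applied A -> A A)
  Step 12: a a a a A A A A  =>  a a a a a A A A   (applied A -> a)
  Step 13: a a a a a A A A  =>  a a a a a a A A   (applied A -> a)
  Step 14: a a a a a a A A  =>  a a a a a a A A A   (applied A -> A A)
  Step 15: a a a a a a A A A  =>  a a a a a a a A A   (applied A -> a)
  Step 16: a a a a a a a A A  =>  a a a a a a a a A   (applied A -> a)
  Step 17: a a a a a a a a A  =>  a a a a a a a a A A   (applied A -> A A)
  Step 18: a a a a a a a a A A  =>  a a a a a a a a A A A   (applied A -> A A)
  Step 19: a a a a a a a a A A A  =>  a a a a a a a a A A A A   (applied A -> A A)
  Step 20: a a a a a a a a A A A A  =>  a a a a a a a a a A A A   (applied A -> a)
  Step 21: a a a a a a a a a A A A  =>  a a a a a a a a a a A A   (applied A -> a)
  Step 22: a a a a a a a a a a A A  =>  a a a a a a a a a a A A A   (applied A -> A A)
  Step 23: a a a a a a a a a a A A A  =>  a a a a a a a a a a a A A   (applied A -> a)
  Step 24: a a a a a a a a a a a A A  =>  a a a a a a a a a a a a A   (applied A -> a)
  Step 25: a a a a a a a a a a a a A  =>  a a a a a a a a a a a a A A   (applied A -> A A)
  Step 26: a a a a a a a a a a a a A A  =>  a a a a a a a a a a a a A A A   (applied A -> A A)
  Step 27: a a a a a a a a a a a a A A A  =>  a a a a a a a a a a a a a A A   (applied A -> a)
  Step 28: a a a a a a a a a a a a a A A  =>  a a a a a a a a a a a a a a A   (applied A -> a)
  Step 29: a a a a a a a a a a a a a a A  =>  a a a a a a a a a a a a a a a   (applied A -> a)
Final yield: a a a a a a a a a a a a a a a
Total rewrite steps: 29

29


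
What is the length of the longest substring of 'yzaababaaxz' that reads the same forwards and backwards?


Scanning 'yzaababaaxz' for palindromic substrings.
Substring at positions 2-8: 'aababaa'.
Check: reverse('aababaa') = 'aababaa' -> palindrome confirmed.
Neighbouring characters ('z' / 'x') break symmetry, so it cannot extend further.
No longer palindromic substring exists; longest length = 7

7


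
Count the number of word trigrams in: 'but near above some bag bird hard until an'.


Word trigrams from [9] words:
  Trigram 1: (but near above)
  Trigram 2: (near above some)
  Trigram 3: (above some bag)
  Trigram 4: (some bag bird)
  Trigram 5: (bag bird hard)
  Trigram 6: (bird hard until)
  Trigram 7: (hard until an)
Total word trigrams: 9 - 2 = 7

7


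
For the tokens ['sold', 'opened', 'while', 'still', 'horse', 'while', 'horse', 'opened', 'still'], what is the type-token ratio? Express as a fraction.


Tokens: 9
Unique types: ('horse', 'opened', 'sold', 'still', 'while') = 5
TTR = 5/9
Already in lowest terms.

5/9


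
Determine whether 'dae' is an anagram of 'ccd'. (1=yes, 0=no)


Sort characters of 'dae': 'ade'
Sort characters of 'ccd': 'ccd'
Sorted forms differ -> they are NOT anagrams
Result: 0

0


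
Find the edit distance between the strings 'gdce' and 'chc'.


Building DP table for s1='gdce' (len 4) and s2='chc' (len 3):
       c  h  c
    0  1  2  3
  g 1  1  2  3
  d 2  2  2  3
  c 3  2  3  2
  e 4  3  3  3
Edit distance = dp[4][3] = 3

3


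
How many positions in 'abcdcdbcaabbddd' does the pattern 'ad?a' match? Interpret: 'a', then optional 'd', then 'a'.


Pattern: ad?a means 'a', then optional 'd', then 'a'.
Scanning 'abcdcdbcaabbddd' position-by-position:
  Pos 0: window 'abc' -> no
  Pos 1: window 'bcd' -> no
  Pos 2: window 'cdc' -> no
  Pos 3: window 'dcd' -> no
  Pos 4: window 'cdb' -> no
  Pos 5: window 'dbc' -> no
  Pos 6: window 'bca' -> no
  Pos 7: window 'caa' -> no
  Pos 8: window 'aab' -> MATCH
  Pos 9: window 'abb' -> no
  Pos 10: window 'bbd' -> no
  Pos 11: window 'bdd' -> no
  Pos 12: window 'ddd' -> no
  Pos 13: window 'dd' -> no
  Pos 14: window 'd' -> no
Total matches: 1

1


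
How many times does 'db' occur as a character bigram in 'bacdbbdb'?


Scanning 'bacdbbdb' for bigram 'db':
  Position 0: 'ba' -> no
  Position 1: 'ac' -> no
  Position 2: 'cd' -> no
  Position 3: 'db' -> MATCH
  Position 4: 'bb' -> no
  Position 5: 'bd' -> no
  Position 6: 'db' -> MATCH
Total matches: 2

2


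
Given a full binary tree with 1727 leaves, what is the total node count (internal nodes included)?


Leaf nodes (terminals): 1727
Internal nodes = n - 1 = 1727 - 1 = 1726
Total = leaves + internal = 1727 + 1726 = 3453

3453


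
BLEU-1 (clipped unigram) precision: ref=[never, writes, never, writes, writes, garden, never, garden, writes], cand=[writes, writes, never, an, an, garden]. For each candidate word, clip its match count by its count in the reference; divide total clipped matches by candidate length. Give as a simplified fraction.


Reference word counts: {'garden': 2, 'never': 3, 'writes': 4}
Checking each candidate word (with clipping):
  'writes' -> in reference (ref count 4, used 1/4) -> match (matches: 1)
  'writes' -> in reference (ref count 4, used 2/4) -> match (matches: 2)
  'never' -> in reference (ref count 3, used 1/3) -> match (matches: 3)
  'an' -> not in reference -> no match (matches: 3)
  'an' -> not in reference -> no match (matches: 3)
  'garden' -> in reference (ref count 2, used 1/2) -> match (matches: 4)
Clipped matches: 4, Candidate length: 6
Precision = 4/6 = 2/3

2/3


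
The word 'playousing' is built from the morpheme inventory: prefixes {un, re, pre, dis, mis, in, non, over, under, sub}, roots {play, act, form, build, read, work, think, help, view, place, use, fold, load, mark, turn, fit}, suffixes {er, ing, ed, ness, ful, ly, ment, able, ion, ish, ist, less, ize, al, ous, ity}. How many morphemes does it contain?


Segmenting 'playousing' against the inventory:
  'play' -> root (morpheme 1)
  'ous' -> suffix (morpheme 2)
  'ing' -> suffix (morpheme 3)
Total morphemes: 3

3


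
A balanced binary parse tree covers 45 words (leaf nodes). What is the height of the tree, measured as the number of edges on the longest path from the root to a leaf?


In a balanced binary tree with n leaves the deepest leaf is ceil(log2(n)) edges below the root.
log2(45) = 5.4919
ceil(5.4919) = 6
height (edges) = 6

6


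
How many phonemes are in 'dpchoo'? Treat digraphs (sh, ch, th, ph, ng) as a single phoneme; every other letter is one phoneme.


Parsing 'dpchoo' greedily, digraphs first:
  'd' -> consonant phoneme (phonemes so far: 1)
  'p' -> consonant phoneme (phonemes so far: 2)
  'ch' -> digraph (1 consonant phoneme) (phonemes so far: 3)
  'o' -> vowel phoneme (phonemes so far: 4)
  'o' -> vowel phoneme (phonemes so far: 5)
Total phonemes: 5

5


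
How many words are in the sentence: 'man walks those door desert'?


Counting words by splitting on spaces:
  Word 1: 'man'
  Word 2: 'walks'
  Word 3: 'those'
  Word 4: 'door'
  Word 5: 'desert'
Total words: 5

5


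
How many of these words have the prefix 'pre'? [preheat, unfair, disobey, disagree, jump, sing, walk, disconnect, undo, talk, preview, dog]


Checking each word for prefix 'pre':
  'preheat' -> YES, starts with 'pre' (count: 1)
  'unfair' -> no (count: 1)
  'disobey' -> no (count: 1)
  'disagree' -> no (count: 1)
  'jump' -> no (count: 1)
  'sing' -> no (count: 1)
  'walk' -> no (count: 1)
  'disconnect' -> no (count: 1)
  'undo' -> no (count: 1)
  'talk' -> no (count: 1)
  'preview' -> YES, starts with 'pre' (count: 2)
  'dog' -> no (count: 2)
Total with prefix 'pre': 2

2


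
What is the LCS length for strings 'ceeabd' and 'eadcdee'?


DP table for LCS of 'ceeabd' and 'eadcdee':
       e  a  d  c  d  e  e
    0  0  0  0  0  0  0  0
  c 0  0  0  0  1  1  1  1
  e 0  1  1  1  1  1  2  2
  e 0  1  1  1  1  1  2  3
  a 0  1  2  2  2  2  2  3
  b 0  1  2  2  2  2  2  3
  d 0  1  2  3  3  3  3  3
LCS: 'cee'
LCS length = 3

3


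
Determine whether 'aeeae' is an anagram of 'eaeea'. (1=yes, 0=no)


Sort characters of 'aeeae': 'aaeee'
Sort characters of 'eaeea': 'aaeee'
Sorted forms match -> they ARE anagrams
Result: 1

1


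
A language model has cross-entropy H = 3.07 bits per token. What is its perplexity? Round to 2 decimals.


Perplexity formula: PP = 2^H
H = 3.07
PP = 2^3.07
Decompose: 2^3.07 = 2^3 * 2^0.07
2^3 = 8, 2^0.07 ~ 1.0497167
PP ~ 8 * 1.0497167 = 8.3977336
Rounded to 2 decimals: 8.40

8.40


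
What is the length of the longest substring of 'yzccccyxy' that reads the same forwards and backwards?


Scanning 'yzccccyxy' for palindromic substrings.
Substring at positions 2-5: 'cccc'.
Check: reverse('cccc') = 'cccc' -> palindrome confirmed.
Neighbouring characters ('z' / 'y') break symmetry, so it cannot extend further.
No longer palindromic substring exists; longest length = 4

4


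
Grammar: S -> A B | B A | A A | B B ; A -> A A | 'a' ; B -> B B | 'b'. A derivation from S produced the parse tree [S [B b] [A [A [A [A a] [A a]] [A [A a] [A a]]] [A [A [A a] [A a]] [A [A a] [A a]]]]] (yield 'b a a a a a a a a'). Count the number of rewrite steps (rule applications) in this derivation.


Every bracketed nonterminal node [X ...] in the tree is produced by exactly one rule application.
Reading the tree off as a leftmost derivation:
  Step 1: S  =>  B A   (applied S -> B A)
  Step 2: B A  =>  b A   (applied B -> b)
  Step 3: b A  =>  b A A   (applied A -> A A)
  Step 4: b A A  =>  b A A A   (applied A -> A A)
  Step 5: b A A A  =>  b A A A A   (applied A -> A A)
  Step 6: b A A A A  =>  b a A A A   (applied A -> a)
  Step 7: b a A A A  =>  b a a A A   (applied A -> a)
  Step 8: b a a A A  =>  b a a A A A   (applied A -> A A)
  Step 9: b a a A A A  =>  b a a a A A   (applied A -> a)
  Step 10: b a a a A A  =>  b a a a a A   (applied A -> a)
  Step 11: b a a a a A  =>  b a a a a A A   (applied A -> A A)
  Step 12: b a a a a A A  =>  b a a a a A A A   (applied A -> A A)
  Step 13: b a a a a A A A  =>  b a a a a a A A   (applied A -> a)
  Step 14: b a a a a a A A  =>  b a a a a a a A   (applied A -> a)
  Step 15: b a a a a a a A  =>  b a a a a a a A A   (applied A -> A A)
  Step 16: b a a a a a a A A  =>  b a a a a a a a A   (applied A -> a)
  Step 17: b a a a a a a a A  =>  b a a a a a a a a   (applied A -> a)
Final yield: b a a a a a a a a
Total rewrite steps: 17

17


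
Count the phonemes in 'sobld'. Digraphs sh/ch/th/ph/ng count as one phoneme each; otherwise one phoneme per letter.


Parsing 'sobld' greedily, digraphs first:
  's' -> consonant phoneme (phonemes so far: 1)
  'o' -> vowel phoneme (phonemes so far: 2)
  'b' -> consonant phoneme (phonemes so far: 3)
  'l' -> consonant phoneme (phonemes so far: 4)
  'd' -> consonant phoneme (phonemes so far: 5)
Total phonemes: 5

5


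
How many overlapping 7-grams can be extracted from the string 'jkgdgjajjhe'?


String 'jkgdgjajjhe' has length L = 11.
Number of overlapping n-grams = L - n + 1
Substituting: 11 - 7 + 1 = 5

5


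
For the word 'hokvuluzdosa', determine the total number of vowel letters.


Scanning each character of 'hokvuluzdosa':
  Position 1: 'h' -> consonant (running count: 0)
  Position 2: 'o' -> vowel (running count: 1)
  Position 3: 'k' -> consonant (running count: 1)
  Position 4: 'v' -> consonant (running count: 1)
  Position 5: 'u' -> vowel (running count: 2)
  Position 6: 'l' -> consonant (running count: 2)
  Position 7: 'u' -> vowel (running count: 3)
  Position 8: 'z' -> consonant (running count: 3)
  Position 9: 'd' -> consonant (running count: 3)
  Position 10: 'o' -> vowel (running count: 4)
  Position 11: 's' -> consonant (running count: 4)
  Position 12: 'a' -> vowel (running count: 5)
Total vowels: 5

5


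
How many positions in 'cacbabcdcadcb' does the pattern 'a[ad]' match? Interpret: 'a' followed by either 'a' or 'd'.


Pattern: a[ad] means 'a' followed by either 'a' or 'd'.
Scanning 'cacbabcdcadcb' position-by-position:
  Pos 0: window 'ca' -> no
  Pos 1: window 'ac' -> no
  Pos 2: window 'cb' -> no
  Pos 3: window 'ba' -> no
  Pos 4: window 'ab' -> no
  Pos 5: window 'bc' -> no
  Pos 6: window 'cd' -> no
  Pos 7: window 'dc' -> no
  Pos 8: window 'ca' -> no
  Pos 9: window 'ad' -> MATCH
  Pos 10: window 'dc' -> no
  Pos 11: window 'cb' -> no
  Pos 12: window 'b' -> no
Total matches: 1

1


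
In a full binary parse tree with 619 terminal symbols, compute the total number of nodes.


Leaf nodes (terminals): 619
Internal nodes = n - 1 = 619 - 1 = 618
Total = leaves + internal = 619 + 618 = 1237

1237


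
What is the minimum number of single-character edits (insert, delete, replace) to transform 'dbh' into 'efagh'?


Building DP table for s1='dbh' (len 3) and s2='efagh' (len 5):
       e  f  a  g  h
    0  1  2  3  4  5
  d 1  1  2  3  4  5
  b 2  2  2  3  4  5
  h 3  3  3  3  4  4
Edit distance = dp[3][5] = 4

4


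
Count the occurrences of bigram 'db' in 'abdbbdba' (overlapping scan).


Scanning 'abdbbdba' for bigram 'db':
  Position 0: 'ab' -> no
  Position 1: 'bd' -> no
  Position 2: 'db' -> MATCH
  Position 3: 'bb' -> no
  Position 4: 'bd' -> no
  Position 5: 'db' -> MATCH
  Position 6: 'ba' -> no
Total matches: 2

2
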